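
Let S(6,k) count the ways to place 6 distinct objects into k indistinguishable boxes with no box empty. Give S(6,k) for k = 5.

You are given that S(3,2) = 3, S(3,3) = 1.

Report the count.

15

row 4: T[4][3]=3·1+3=6  T[4][4]=4·0+1=1
row 5: T[5][4]=4·1+6=10  T[5][5]=5·0+1=1
row 6: T[6][5]=5·1+10=15
Read S(6,5) = 15.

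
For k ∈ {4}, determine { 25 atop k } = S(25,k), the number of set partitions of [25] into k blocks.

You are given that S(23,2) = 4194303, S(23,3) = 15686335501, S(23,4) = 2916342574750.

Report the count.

46771289738810

@24  (24,3):15686335501·3+4194303→47063200806, (24,4):2916342574750·4+15686335501→11681056634501
@25  (25,4):11681056634501·4+47063200806→46771289738810
Read S(25,4) = 46771289738810.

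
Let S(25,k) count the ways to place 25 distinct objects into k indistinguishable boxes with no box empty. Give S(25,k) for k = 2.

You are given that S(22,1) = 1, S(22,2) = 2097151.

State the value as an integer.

16777215

r23: T_23,1=1×1+0=1; T_23,2=2×2097151+1=4194303
r24: T_24,1=1×1+0=1; T_24,2=2×4194303+1=8388607
r25: T_25,2=2×8388607+1=16777215
Read S(25,2) = 16777215.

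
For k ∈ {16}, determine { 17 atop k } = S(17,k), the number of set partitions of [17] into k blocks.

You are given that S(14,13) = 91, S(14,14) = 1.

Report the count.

row 15: T[15][14]=14·1+91=105  T[15][15]=15·0+1=1
row 16: T[16][15]=15·1+105=120  T[16][16]=16·0+1=1
row 17: T[17][16]=16·1+120=136
Read S(17,16) = 136.

136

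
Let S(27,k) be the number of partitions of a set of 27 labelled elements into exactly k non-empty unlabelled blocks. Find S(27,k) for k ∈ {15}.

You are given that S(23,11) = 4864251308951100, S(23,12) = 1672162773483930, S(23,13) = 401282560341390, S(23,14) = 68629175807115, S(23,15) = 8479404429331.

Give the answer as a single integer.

[24] T[24,12]:12*1672162773483930+4864251308951100=24930204590758260 · T[24,13]:13*401282560341390+1672162773483930=6888836057922000 · T[24,14]:14*68629175807115+401282560341390=1362091021641000 · T[24,15]:15*8479404429331+68629175807115=195820242247080
[25] T[25,13]:13*6888836057922000+24930204590758260=114485073343744260 · T[25,14]:14*1362091021641000+6888836057922000=25958110360896000 · T[25,15]:15*195820242247080+1362091021641000=4299394655347200
[26] T[26,14]:14*25958110360896000+114485073343744260=477898618396288260 · T[26,15]:15*4299394655347200+25958110360896000=90449030191104000
[27] T[27,15]:15*90449030191104000+477898618396288260=1834634071262848260
Read S(27,15) = 1834634071262848260.

1834634071262848260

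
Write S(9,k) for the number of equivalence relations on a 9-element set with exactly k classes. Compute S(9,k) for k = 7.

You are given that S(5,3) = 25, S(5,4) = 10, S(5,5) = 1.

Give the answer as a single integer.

462

r6: T_6,4=4×10+25=65; T_6,5=5×1+10=15; T_6,6=6×0+1=1
r7: T_7,5=5×15+65=140; T_7,6=6×1+15=21; T_7,7=7×0+1=1
r8: T_8,6=6×21+140=266; T_8,7=7×1+21=28
r9: T_9,7=7×28+266=462
Read S(9,7) = 462.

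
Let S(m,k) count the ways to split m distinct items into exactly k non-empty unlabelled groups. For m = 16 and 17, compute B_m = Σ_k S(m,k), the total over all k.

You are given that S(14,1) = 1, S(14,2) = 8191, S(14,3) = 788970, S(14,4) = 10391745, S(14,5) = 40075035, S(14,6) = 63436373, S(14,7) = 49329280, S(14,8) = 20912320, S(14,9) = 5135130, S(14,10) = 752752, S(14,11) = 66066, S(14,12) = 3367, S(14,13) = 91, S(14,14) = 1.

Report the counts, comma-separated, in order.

@15  (15,1):1·1+0→1, (15,2):8191·2+1→16383, (15,3):788970·3+8191→2375101, (15,4):10391745·4+788970→42355950, (15,5):40075035·5+10391745→210766920, (15,6):63436373·6+40075035→420693273, (15,7):49329280·7+63436373→408741333, (15,8):20912320·8+49329280→216627840, (15,9):5135130·9+20912320→67128490, (15,10):752752·10+5135130→12662650, (15,11):66066·11+752752→1479478, (15,12):3367·12+66066→106470, (15,13):91·13+3367→4550, (15,14):1·14+91→105, (15,15):0·15+1→1
@16  (16,1):1·1+0→1, (16,2):16383·2+1→32767, (16,3):2375101·3+16383→7141686, (16,4):42355950·4+2375101→171798901, (16,5):210766920·5+42355950→1096190550, (16,6):420693273·6+210766920→2734926558, (16,7):408741333·7+420693273→3281882604, (16,8):216627840·8+408741333→2141764053, (16,9):67128490·9+216627840→820784250, (16,10):12662650·10+67128490→193754990, (16,11):1479478·11+12662650→28936908, (16,12):106470·12+1479478→2757118, (16,13):4550·13+106470→165620, (16,14):105·14+4550→6020, (16,15):1·15+105→120, (16,16):0·16+1→1
@17  (17,1):1·1+0→1, (17,2):32767·2+1→65535, (17,3):7141686·3+32767→21457825, (17,4):171798901·4+7141686→694337290, (17,5):1096190550·5+171798901→5652751651, (17,6):2734926558·6+1096190550→17505749898, (17,7):3281882604·7+2734926558→25708104786, (17,8):2141764053·8+3281882604→20415995028, (17,9):820784250·9+2141764053→9528822303, (17,10):193754990·10+820784250→2758334150, (17,11):28936908·11+193754990→512060978, (17,12):2757118·12+28936908→62022324, (17,13):165620·13+2757118→4910178, (17,14):6020·14+165620→249900, (17,15):120·15+6020→7820, (17,16):1·16+120→136, (17,17):0·17+1→1
B_16 = ΣS(16,k) = 1+32767+7141686+171798901+1096190550+2734926558+3281882604+2141764053+820784250+193754990+28936908+2757118+165620+6020+120+1 = 10480142147
B_17 = ΣS(17,k) = 1+65535+21457825+694337290+5652751651+17505749898+25708104786+20415995028+9528822303+2758334150+512060978+62022324+4910178+249900+7820+136+1 = 82864869804

10480142147, 82864869804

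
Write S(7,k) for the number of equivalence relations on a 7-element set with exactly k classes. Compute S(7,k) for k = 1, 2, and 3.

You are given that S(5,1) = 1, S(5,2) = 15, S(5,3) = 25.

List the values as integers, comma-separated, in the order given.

row 6: T[6][1]=1·1+0=1  T[6][2]=2·15+1=31  T[6][3]=3·25+15=90
row 7: T[7][1]=1·1+0=1  T[7][2]=2·31+1=63  T[7][3]=3·90+31=301
Read S(7,1) = 1, S(7,2) = 63, S(7,3) = 301.

1, 63, 301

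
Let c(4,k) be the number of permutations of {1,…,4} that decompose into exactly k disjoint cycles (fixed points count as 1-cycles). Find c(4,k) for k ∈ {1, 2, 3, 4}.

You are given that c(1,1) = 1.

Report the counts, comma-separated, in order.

r2: T_2,1=1×1+0=1; T_2,2=1×0+1=1
r3: T_3,1=2×1+0=2; T_3,2=2×1+1=3; T_3,3=2×0+1=1
r4: T_4,1=3×2+0=6; T_4,2=3×3+2=11; T_4,3=3×1+3=6; T_4,4=3×0+1=1
Read c(4,1) = 6, c(4,2) = 11, c(4,3) = 6, c(4,4) = 1.

6, 11, 6, 1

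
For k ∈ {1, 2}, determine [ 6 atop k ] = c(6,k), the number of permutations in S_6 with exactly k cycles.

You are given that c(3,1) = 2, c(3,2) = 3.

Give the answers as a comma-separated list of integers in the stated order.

i=4: T(4,1)=0+3·2=6 | T(4,2)=2+3·3=11
i=5: T(5,1)=0+4·6=24 | T(5,2)=6+4·11=50
i=6: T(6,1)=0+5·24=120 | T(6,2)=24+5·50=274
Read c(6,1) = 120, c(6,2) = 274.

120, 274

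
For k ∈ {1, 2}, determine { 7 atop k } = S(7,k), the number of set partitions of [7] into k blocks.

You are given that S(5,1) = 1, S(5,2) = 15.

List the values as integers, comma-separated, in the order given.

@6  (6,1):1·1+0→1, (6,2):15·2+1→31
@7  (7,1):1·1+0→1, (7,2):31·2+1→63
Read S(7,1) = 1, S(7,2) = 63.

1, 63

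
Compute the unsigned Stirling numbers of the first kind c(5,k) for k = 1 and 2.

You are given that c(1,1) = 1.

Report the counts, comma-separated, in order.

i=2: T(2,1)=0+1·1=1 | T(2,2)=1+1·0=1
i=3: T(3,1)=0+2·1=2 | T(3,2)=1+2·1=3
i=4: T(4,1)=0+3·2=6 | T(4,2)=2+3·3=11
i=5: T(5,1)=0+4·6=24 | T(5,2)=6+4·11=50
Read c(5,1) = 24, c(5,2) = 50.

24, 50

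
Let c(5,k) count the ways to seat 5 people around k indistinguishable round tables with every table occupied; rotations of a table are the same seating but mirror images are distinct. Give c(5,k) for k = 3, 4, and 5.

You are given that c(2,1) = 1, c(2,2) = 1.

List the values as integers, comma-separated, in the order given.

row 3: T[3][1]=2·1+0=2  T[3][2]=2·1+1=3  T[3][3]=2·0+1=1
row 4: T[4][2]=3·3+2=11  T[4][3]=3·1+3=6  T[4][4]=3·0+1=1
row 5: T[5][3]=4·6+11=35  T[5][4]=4·1+6=10  T[5][5]=4·0+1=1
Read c(5,3) = 35, c(5,4) = 10, c(5,5) = 1.

35, 10, 1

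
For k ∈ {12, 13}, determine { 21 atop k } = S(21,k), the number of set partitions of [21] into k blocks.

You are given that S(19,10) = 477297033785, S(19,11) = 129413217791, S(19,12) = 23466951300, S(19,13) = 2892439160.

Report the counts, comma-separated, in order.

6833042030178, 1204909218331

i=20: T(20,11)=477297033785+11·129413217791=1900842429486 | T(20,12)=129413217791+12·23466951300=411016633391 | T(20,13)=23466951300+13·2892439160=61068660380
i=21: T(21,12)=1900842429486+12·411016633391=6833042030178 | T(21,13)=411016633391+13·61068660380=1204909218331
Read S(21,12) = 6833042030178, S(21,13) = 1204909218331.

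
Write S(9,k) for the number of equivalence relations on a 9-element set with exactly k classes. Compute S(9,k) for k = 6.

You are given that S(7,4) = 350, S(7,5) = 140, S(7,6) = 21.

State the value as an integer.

@8  (8,5):140·5+350→1050, (8,6):21·6+140→266
@9  (9,6):266·6+1050→2646
Read S(9,6) = 2646.

2646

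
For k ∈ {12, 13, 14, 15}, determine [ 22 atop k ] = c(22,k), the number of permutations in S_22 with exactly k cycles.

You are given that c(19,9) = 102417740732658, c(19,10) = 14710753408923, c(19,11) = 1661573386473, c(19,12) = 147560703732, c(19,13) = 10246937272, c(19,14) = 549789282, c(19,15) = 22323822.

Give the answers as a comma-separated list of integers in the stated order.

4154823851430525, 373100999802531, 27188611869881, 1599718388730

i=20: T(20,10)=102417740732658+19·14710753408923=381922055502195 | T(20,11)=14710753408923+19·1661573386473=46280647751910 | T(20,12)=1661573386473+19·147560703732=4465226757381 | T(20,13)=147560703732+19·10246937272=342252511900 | T(20,14)=10246937272+19·549789282=20692933630 | T(20,15)=549789282+19·22323822=973941900
i=21: T(21,11)=381922055502195+20·46280647751910=1307535010540395 | T(21,12)=46280647751910+20·4465226757381=135585182899530 | T(21,13)=4465226757381+20·342252511900=11310276995381 | T(21,14)=342252511900+20·20692933630=756111184500 | T(21,15)=20692933630+20·973941900=40171771630
i=22: T(22,12)=1307535010540395+21·135585182899530=4154823851430525 | T(22,13)=135585182899530+21·11310276995381=373100999802531 | T(22,14)=11310276995381+21·756111184500=27188611869881 | T(22,15)=756111184500+21·40171771630=1599718388730
Read c(22,12) = 4154823851430525, c(22,13) = 373100999802531, c(22,14) = 27188611869881, c(22,15) = 1599718388730.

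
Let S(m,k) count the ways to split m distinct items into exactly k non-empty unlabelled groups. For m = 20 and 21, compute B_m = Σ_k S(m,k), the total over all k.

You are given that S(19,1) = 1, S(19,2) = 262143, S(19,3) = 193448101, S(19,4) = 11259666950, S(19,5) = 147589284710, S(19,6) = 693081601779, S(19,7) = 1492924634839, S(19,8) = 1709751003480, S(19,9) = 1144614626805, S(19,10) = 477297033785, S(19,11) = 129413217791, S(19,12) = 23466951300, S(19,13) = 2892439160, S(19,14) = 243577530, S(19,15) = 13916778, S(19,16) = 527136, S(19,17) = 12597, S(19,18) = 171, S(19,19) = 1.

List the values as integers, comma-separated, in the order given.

[20] T[20,1]:1*1+0=1 · T[20,2]:2*262143+1=524287 · T[20,3]:3*193448101+262143=580606446 · T[20,4]:4*11259666950+193448101=45232115901 · T[20,5]:5*147589284710+11259666950=749206090500 · T[20,6]:6*693081601779+147589284710=4306078895384 · T[20,7]:7*1492924634839+693081601779=11143554045652 · T[20,8]:8*1709751003480+1492924634839=15170932662679 · T[20,9]:9*1144614626805+1709751003480=12011282644725 · T[20,10]:10*477297033785+1144614626805=5917584964655 · T[20,11]:11*129413217791+477297033785=1900842429486 · T[20,12]:12*23466951300+129413217791=411016633391 · T[20,13]:13*2892439160+23466951300=61068660380 · T[20,14]:14*243577530+2892439160=6302524580 · T[20,15]:15*13916778+243577530=452329200 · T[20,16]:16*527136+13916778=22350954 · T[20,17]:17*12597+527136=741285 · T[20,18]:18*171+12597=15675 · T[20,19]:19*1+171=190 · T[20,20]:20*0+1=1
[21] T[21,1]:1*1+0=1 · T[21,2]:2*524287+1=1048575 · T[21,3]:3*580606446+524287=1742343625 · T[21,4]:4*45232115901+580606446=181509070050 · T[21,5]:5*749206090500+45232115901=3791262568401 · T[21,6]:6*4306078895384+749206090500=26585679462804 · T[21,7]:7*11143554045652+4306078895384=82310957214948 · T[21,8]:8*15170932662679+11143554045652=132511015347084 · T[21,9]:9*12011282644725+15170932662679=123272476465204 · T[21,10]:10*5917584964655+12011282644725=71187132291275 · T[21,11]:11*1900842429486+5917584964655=26826851689001 · T[21,12]:12*411016633391+1900842429486=6833042030178 · T[21,13]:13*61068660380+411016633391=1204909218331 · T[21,14]:14*6302524580+61068660380=149304004500 · T[21,15]:15*452329200+6302524580=13087462580 · T[21,16]:16*22350954+452329200=809944464 · T[21,17]:17*741285+22350954=34952799 · T[21,18]:18*15675+741285=1023435 · T[21,19]:19*190+15675=19285 · T[21,20]:20*1+190=210 · T[21,21]:21*0+1=1
B_20 = ΣS(20,k) = 1+524287+580606446+45232115901+749206090500+4306078895384+11143554045652+15170932662679+12011282644725+5917584964655+1900842429486+411016633391+61068660380+6302524580+452329200+22350954+741285+15675+190+1 = 51724158235372
B_21 = ΣS(21,k) = 1+1048575+1742343625+181509070050+3791262568401+26585679462804+82310957214948+132511015347084+123272476465204+71187132291275+26826851689001+6833042030178+1204909218331+149304004500+13087462580+809944464+34952799+1023435+19285+210+1 = 474869816156751

51724158235372, 474869816156751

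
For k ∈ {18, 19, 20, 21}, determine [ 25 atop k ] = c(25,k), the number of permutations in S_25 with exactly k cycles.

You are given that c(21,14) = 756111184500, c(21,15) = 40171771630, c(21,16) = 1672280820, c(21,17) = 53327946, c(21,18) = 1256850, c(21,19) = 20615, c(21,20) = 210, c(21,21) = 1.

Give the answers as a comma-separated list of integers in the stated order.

r22: T_22,15=21×40171771630+756111184500=1599718388730; T_22,16=21×1672280820+40171771630=75289668850; T_22,17=21×53327946+1672280820=2792167686; T_22,18=21×1256850+53327946=79721796; T_22,19=21×20615+1256850=1689765; T_22,20=21×210+20615=25025; T_22,21=21×1+210=231
r23: T_23,16=22×75289668850+1599718388730=3256091103430; T_23,17=22×2792167686+75289668850=136717357942; T_23,18=22×79721796+2792167686=4546047198; T_23,19=22×1689765+79721796=116896626; T_23,20=22×25025+1689765=2240315; T_23,21=22×231+25025=30107
r24: T_24,17=23×136717357942+3256091103430=6400590336096; T_24,18=23×4546047198+136717357942=241276443496; T_24,19=23×116896626+4546047198=7234669596; T_24,20=23×2240315+116896626=168423871; T_24,21=23×30107+2240315=2932776
r25: T_25,18=24×241276443496+6400590336096=12191224980000; T_25,19=24×7234669596+241276443496=414908513800; T_25,20=24×168423871+7234669596=11276842500; T_25,21=24×2932776+168423871=238810495
Read c(25,18) = 12191224980000, c(25,19) = 414908513800, c(25,20) = 11276842500, c(25,21) = 238810495.

12191224980000, 414908513800, 11276842500, 238810495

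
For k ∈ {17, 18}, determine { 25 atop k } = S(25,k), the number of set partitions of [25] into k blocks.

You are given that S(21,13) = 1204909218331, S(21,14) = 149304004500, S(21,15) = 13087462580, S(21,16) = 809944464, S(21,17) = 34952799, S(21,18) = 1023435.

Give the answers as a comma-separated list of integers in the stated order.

i=22: T(22,14)=1204909218331+14·149304004500=3295165281331 | T(22,15)=149304004500+15·13087462580=345615943200 | T(22,16)=13087462580+16·809944464=26046574004 | T(22,17)=809944464+17·34952799=1404142047 | T(22,18)=34952799+18·1023435=53374629
i=23: T(23,15)=3295165281331+15·345615943200=8479404429331 | T(23,16)=345615943200+16·26046574004=762361127264 | T(23,17)=26046574004+17·1404142047=49916988803 | T(23,18)=1404142047+18·53374629=2364885369
i=24: T(24,16)=8479404429331+16·762361127264=20677182465555 | T(24,17)=762361127264+17·49916988803=1610949936915 | T(24,18)=49916988803+18·2364885369=92484925445
i=25: T(25,17)=20677182465555+17·1610949936915=48063331393110 | T(25,18)=1610949936915+18·92484925445=3275678594925
Read S(25,17) = 48063331393110, S(25,18) = 3275678594925.

48063331393110, 3275678594925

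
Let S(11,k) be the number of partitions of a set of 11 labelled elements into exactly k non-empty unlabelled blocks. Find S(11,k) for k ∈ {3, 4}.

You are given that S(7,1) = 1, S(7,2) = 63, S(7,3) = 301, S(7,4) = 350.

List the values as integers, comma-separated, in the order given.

r8: T_8,1=1×1+0=1; T_8,2=2×63+1=127; T_8,3=3×301+63=966; T_8,4=4×350+301=1701
r9: T_9,1=1×1+0=1; T_9,2=2×127+1=255; T_9,3=3×966+127=3025; T_9,4=4×1701+966=7770
r10: T_10,2=2×255+1=511; T_10,3=3×3025+255=9330; T_10,4=4×7770+3025=34105
r11: T_11,3=3×9330+511=28501; T_11,4=4×34105+9330=145750
Read S(11,3) = 28501, S(11,4) = 145750.

28501, 145750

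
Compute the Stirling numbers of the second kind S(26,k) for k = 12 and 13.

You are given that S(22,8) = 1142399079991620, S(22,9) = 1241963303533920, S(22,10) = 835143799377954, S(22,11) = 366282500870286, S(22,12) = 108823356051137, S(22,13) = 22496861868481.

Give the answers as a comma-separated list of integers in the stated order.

i=23: T(23,9)=1142399079991620+9·1241963303533920=12320068811796900 | T(23,10)=1241963303533920+10·835143799377954=9593401297313460 | T(23,11)=835143799377954+11·366282500870286=4864251308951100 | T(23,12)=366282500870286+12·108823356051137=1672162773483930 | T(23,13)=108823356051137+13·22496861868481=401282560341390
i=24: T(24,10)=12320068811796900+10·9593401297313460=108254081784931500 | T(24,11)=9593401297313460+11·4864251308951100=63100165695775560 | T(24,12)=4864251308951100+12·1672162773483930=24930204590758260 | T(24,13)=1672162773483930+13·401282560341390=6888836057922000
i=25: T(25,11)=108254081784931500+11·63100165695775560=802355904438462660 | T(25,12)=63100165695775560+12·24930204590758260=362262620784874680 | T(25,13)=24930204590758260+13·6888836057922000=114485073343744260
i=26: T(26,12)=802355904438462660+12·362262620784874680=5149507353856958820 | T(26,13)=362262620784874680+13·114485073343744260=1850568574253550060
Read S(26,12) = 5149507353856958820, S(26,13) = 1850568574253550060.

5149507353856958820, 1850568574253550060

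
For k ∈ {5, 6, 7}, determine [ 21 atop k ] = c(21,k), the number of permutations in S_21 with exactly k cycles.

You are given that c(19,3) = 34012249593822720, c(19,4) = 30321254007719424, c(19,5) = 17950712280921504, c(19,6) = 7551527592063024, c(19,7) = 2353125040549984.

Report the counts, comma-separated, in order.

i=20: T(20,4)=34012249593822720+19·30321254007719424=610116075740491776 | T(20,5)=30321254007719424+19·17950712280921504=371384787345228000 | T(20,6)=17950712280921504+19·7551527592063024=161429736530118960 | T(20,7)=7551527592063024+19·2353125040549984=52260903362512720
i=21: T(21,5)=610116075740491776+20·371384787345228000=8037811822645051776 | T(21,6)=371384787345228000+20·161429736530118960=3599979517947607200 | T(21,7)=161429736530118960+20·52260903362512720=1206647803780373360
Read c(21,5) = 8037811822645051776, c(21,6) = 3599979517947607200, c(21,7) = 1206647803780373360.

8037811822645051776, 3599979517947607200, 1206647803780373360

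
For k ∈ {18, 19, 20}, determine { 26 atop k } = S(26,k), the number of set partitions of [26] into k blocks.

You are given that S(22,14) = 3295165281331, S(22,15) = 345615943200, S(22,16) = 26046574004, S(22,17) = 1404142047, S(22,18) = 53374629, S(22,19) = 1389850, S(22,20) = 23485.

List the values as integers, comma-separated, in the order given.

107025546101760, 6433839018750, 290622864675

r23: T_23,15=15×345615943200+3295165281331=8479404429331; T_23,16=16×26046574004+345615943200=762361127264; T_23,17=17×1404142047+26046574004=49916988803; T_23,18=18×53374629+1404142047=2364885369; T_23,19=19×1389850+53374629=79781779; T_23,20=20×23485+1389850=1859550
r24: T_24,16=16×762361127264+8479404429331=20677182465555; T_24,17=17×49916988803+762361127264=1610949936915; T_24,18=18×2364885369+49916988803=92484925445; T_24,19=19×79781779+2364885369=3880739170; T_24,20=20×1859550+79781779=116972779
r25: T_25,17=17×1610949936915+20677182465555=48063331393110; T_25,18=18×92484925445+1610949936915=3275678594925; T_25,19=19×3880739170+92484925445=166218969675; T_25,20=20×116972779+3880739170=6220194750
r26: T_26,18=18×3275678594925+48063331393110=107025546101760; T_26,19=19×166218969675+3275678594925=6433839018750; T_26,20=20×6220194750+166218969675=290622864675
Read S(26,18) = 107025546101760, S(26,19) = 6433839018750, S(26,20) = 290622864675.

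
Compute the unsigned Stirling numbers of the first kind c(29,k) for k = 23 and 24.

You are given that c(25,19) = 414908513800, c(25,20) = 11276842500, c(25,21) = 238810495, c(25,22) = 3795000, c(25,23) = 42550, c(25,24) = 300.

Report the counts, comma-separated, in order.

2918785153245, 55880640270

i=26: T(26,20)=414908513800+25·11276842500=696829576300 | T(26,21)=11276842500+25·238810495=17247104875 | T(26,22)=238810495+25·3795000=333685495 | T(26,23)=3795000+25·42550=4858750 | T(26,24)=42550+25·300=50050
i=27: T(27,21)=696829576300+26·17247104875=1145254303050 | T(27,22)=17247104875+26·333685495=25922927745 | T(27,23)=333685495+26·4858750=460012995 | T(27,24)=4858750+26·50050=6160050
i=28: T(28,22)=1145254303050+27·25922927745=1845173352165 | T(28,23)=25922927745+27·460012995=38343278610 | T(28,24)=460012995+27·6160050=626334345
i=29: T(29,23)=1845173352165+28·38343278610=2918785153245 | T(29,24)=38343278610+28·626334345=55880640270
Read c(29,23) = 2918785153245, c(29,24) = 55880640270.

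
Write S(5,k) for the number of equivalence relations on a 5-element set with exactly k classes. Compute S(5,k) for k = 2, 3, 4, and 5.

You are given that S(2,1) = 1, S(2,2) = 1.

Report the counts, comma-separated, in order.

15, 25, 10, 1

row 3: T[3][1]=1·1+0=1  T[3][2]=2·1+1=3  T[3][3]=3·0+1=1
row 4: T[4][1]=1·1+0=1  T[4][2]=2·3+1=7  T[4][3]=3·1+3=6  T[4][4]=4·0+1=1
row 5: T[5][2]=2·7+1=15  T[5][3]=3·6+7=25  T[5][4]=4·1+6=10  T[5][5]=5·0+1=1
Read S(5,2) = 15, S(5,3) = 25, S(5,4) = 10, S(5,5) = 1.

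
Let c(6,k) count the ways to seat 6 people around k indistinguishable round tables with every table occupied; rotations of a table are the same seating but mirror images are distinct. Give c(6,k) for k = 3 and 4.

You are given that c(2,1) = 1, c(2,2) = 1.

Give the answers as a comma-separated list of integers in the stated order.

@3  (3,1):1·2+0→2, (3,2):1·2+1→3, (3,3):0·2+1→1
@4  (4,1):2·3+0→6, (4,2):3·3+2→11, (4,3):1·3+3→6, (4,4):0·3+1→1
@5  (5,2):11·4+6→50, (5,3):6·4+11→35, (5,4):1·4+6→10
@6  (6,3):35·5+50→225, (6,4):10·5+35→85
Read c(6,3) = 225, c(6,4) = 85.

225, 85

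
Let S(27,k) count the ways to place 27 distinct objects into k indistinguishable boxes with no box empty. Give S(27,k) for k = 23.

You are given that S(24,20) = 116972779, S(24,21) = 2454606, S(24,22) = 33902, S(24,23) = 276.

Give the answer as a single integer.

333832005

[25] T[25,21]:21*2454606+116972779=168519505 · T[25,22]:22*33902+2454606=3200450 · T[25,23]:23*276+33902=40250
[26] T[26,22]:22*3200450+168519505=238929405 · T[26,23]:23*40250+3200450=4126200
[27] T[27,23]:23*4126200+238929405=333832005
Read S(27,23) = 333832005.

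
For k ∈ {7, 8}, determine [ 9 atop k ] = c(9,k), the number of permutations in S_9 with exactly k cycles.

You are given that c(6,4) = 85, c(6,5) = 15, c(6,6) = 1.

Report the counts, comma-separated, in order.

546, 36

i=7: T(7,5)=85+6·15=175 | T(7,6)=15+6·1=21 | T(7,7)=1+6·0=1
i=8: T(8,6)=175+7·21=322 | T(8,7)=21+7·1=28 | T(8,8)=1+7·0=1
i=9: T(9,7)=322+8·28=546 | T(9,8)=28+8·1=36
Read c(9,7) = 546, c(9,8) = 36.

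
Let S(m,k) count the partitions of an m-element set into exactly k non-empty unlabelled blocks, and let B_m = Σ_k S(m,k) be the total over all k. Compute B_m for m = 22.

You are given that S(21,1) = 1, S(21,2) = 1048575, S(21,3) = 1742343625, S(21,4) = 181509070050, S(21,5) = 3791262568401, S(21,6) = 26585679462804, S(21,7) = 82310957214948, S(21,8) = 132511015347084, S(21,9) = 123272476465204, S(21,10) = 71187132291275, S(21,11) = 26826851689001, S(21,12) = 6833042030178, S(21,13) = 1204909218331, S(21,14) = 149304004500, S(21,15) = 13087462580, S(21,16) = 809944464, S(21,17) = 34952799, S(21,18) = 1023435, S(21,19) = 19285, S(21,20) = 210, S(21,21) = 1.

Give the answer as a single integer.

4506715738447323

r22: T_22,1=1×1+0=1; T_22,2=2×1048575+1=2097151; T_22,3=3×1742343625+1048575=5228079450; T_22,4=4×181509070050+1742343625=727778623825; T_22,5=5×3791262568401+181509070050=19137821912055; T_22,6=6×26585679462804+3791262568401=163305339345225; T_22,7=7×82310957214948+26585679462804=602762379967440; T_22,8=8×132511015347084+82310957214948=1142399079991620; T_22,9=9×123272476465204+132511015347084=1241963303533920; T_22,10=10×71187132291275+123272476465204=835143799377954; T_22,11=11×26826851689001+71187132291275=366282500870286; T_22,12=12×6833042030178+26826851689001=108823356051137; T_22,13=13×1204909218331+6833042030178=22496861868481; T_22,14=14×149304004500+1204909218331=3295165281331; T_22,15=15×13087462580+149304004500=345615943200; T_22,16=16×809944464+13087462580=26046574004; T_22,17=17×34952799+809944464=1404142047; T_22,18=18×1023435+34952799=53374629; T_22,19=19×19285+1023435=1389850; T_22,20=20×210+19285=23485; T_22,21=21×1+210=231; T_22,22=22×0+1=1
B_22 = ΣS(22,k) = 1+2097151+5228079450+727778623825+19137821912055+163305339345225+602762379967440+1142399079991620+1241963303533920+835143799377954+366282500870286+108823356051137+22496861868481+3295165281331+345615943200+26046574004+1404142047+53374629+1389850+23485+231+1 = 4506715738447323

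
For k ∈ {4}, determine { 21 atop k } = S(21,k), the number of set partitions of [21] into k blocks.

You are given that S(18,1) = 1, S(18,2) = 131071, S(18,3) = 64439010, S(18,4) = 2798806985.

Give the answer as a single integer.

181509070050

row 19: T[19][2]=2·131071+1=262143  T[19][3]=3·64439010+131071=193448101  T[19][4]=4·2798806985+64439010=11259666950
row 20: T[20][3]=3·193448101+262143=580606446  T[20][4]=4·11259666950+193448101=45232115901
row 21: T[21][4]=4·45232115901+580606446=181509070050
Read S(21,4) = 181509070050.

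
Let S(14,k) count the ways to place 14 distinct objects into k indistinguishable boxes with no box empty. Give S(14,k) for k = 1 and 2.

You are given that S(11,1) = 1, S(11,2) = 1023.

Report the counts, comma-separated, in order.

[12] T[12,1]:1*1+0=1 · T[12,2]:2*1023+1=2047
[13] T[13,1]:1*1+0=1 · T[13,2]:2*2047+1=4095
[14] T[14,1]:1*1+0=1 · T[14,2]:2*4095+1=8191
Read S(14,1) = 1, S(14,2) = 8191.

1, 8191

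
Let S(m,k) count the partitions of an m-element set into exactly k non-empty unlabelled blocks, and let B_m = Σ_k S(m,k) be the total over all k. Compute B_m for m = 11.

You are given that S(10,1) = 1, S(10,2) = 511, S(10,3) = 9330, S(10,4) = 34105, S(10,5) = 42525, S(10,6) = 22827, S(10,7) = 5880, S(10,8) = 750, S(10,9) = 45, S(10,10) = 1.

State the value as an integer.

678570

r11: T_11,1=1×1+0=1; T_11,2=2×511+1=1023; T_11,3=3×9330+511=28501; T_11,4=4×34105+9330=145750; T_11,5=5×42525+34105=246730; T_11,6=6×22827+42525=179487; T_11,7=7×5880+22827=63987; T_11,8=8×750+5880=11880; T_11,9=9×45+750=1155; T_11,10=10×1+45=55; T_11,11=11×0+1=1
B_11 = ΣS(11,k) = 1+1023+28501+145750+246730+179487+63987+11880+1155+55+1 = 678570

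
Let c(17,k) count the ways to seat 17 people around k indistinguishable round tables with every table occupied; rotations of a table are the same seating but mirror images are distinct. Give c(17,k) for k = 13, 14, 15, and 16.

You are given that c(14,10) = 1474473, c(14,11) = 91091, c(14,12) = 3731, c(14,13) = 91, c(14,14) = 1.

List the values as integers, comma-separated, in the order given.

[15] T[15,11]:14*91091+1474473=2749747 · T[15,12]:14*3731+91091=143325 · T[15,13]:14*91+3731=5005 · T[15,14]:14*1+91=105 · T[15,15]:14*0+1=1
[16] T[16,12]:15*143325+2749747=4899622 · T[16,13]:15*5005+143325=218400 · T[16,14]:15*105+5005=6580 · T[16,15]:15*1+105=120 · T[16,16]:15*0+1=1
[17] T[17,13]:16*218400+4899622=8394022 · T[17,14]:16*6580+218400=323680 · T[17,15]:16*120+6580=8500 · T[17,16]:16*1+120=136
Read c(17,13) = 8394022, c(17,14) = 323680, c(17,15) = 8500, c(17,16) = 136.

8394022, 323680, 8500, 136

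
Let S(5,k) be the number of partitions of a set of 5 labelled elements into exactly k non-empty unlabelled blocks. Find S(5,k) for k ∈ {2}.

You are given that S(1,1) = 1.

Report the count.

15

i=2: T(2,1)=0+1·1=1 | T(2,2)=1+2·0=1
i=3: T(3,1)=0+1·1=1 | T(3,2)=1+2·1=3
i=4: T(4,1)=0+1·1=1 | T(4,2)=1+2·3=7
i=5: T(5,2)=1+2·7=15
Read S(5,2) = 15.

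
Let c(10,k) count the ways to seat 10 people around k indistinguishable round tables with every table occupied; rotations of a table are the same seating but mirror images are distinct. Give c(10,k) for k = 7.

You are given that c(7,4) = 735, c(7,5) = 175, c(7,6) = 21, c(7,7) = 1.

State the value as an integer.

9450

@8  (8,5):175·7+735→1960, (8,6):21·7+175→322, (8,7):1·7+21→28
@9  (9,6):322·8+1960→4536, (9,7):28·8+322→546
@10  (10,7):546·9+4536→9450
Read c(10,7) = 9450.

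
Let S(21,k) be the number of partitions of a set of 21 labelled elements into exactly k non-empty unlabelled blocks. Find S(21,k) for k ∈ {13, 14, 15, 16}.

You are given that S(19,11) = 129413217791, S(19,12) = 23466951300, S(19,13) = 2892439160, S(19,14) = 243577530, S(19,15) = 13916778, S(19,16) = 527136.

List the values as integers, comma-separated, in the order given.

row 20: T[20][12]=12·23466951300+129413217791=411016633391  T[20][13]=13·2892439160+23466951300=61068660380  T[20][14]=14·243577530+2892439160=6302524580  T[20][15]=15·13916778+243577530=452329200  T[20][16]=16·527136+13916778=22350954
row 21: T[21][13]=13·61068660380+411016633391=1204909218331  T[21][14]=14·6302524580+61068660380=149304004500  T[21][15]=15·452329200+6302524580=13087462580  T[21][16]=16·22350954+452329200=809944464
Read S(21,13) = 1204909218331, S(21,14) = 149304004500, S(21,15) = 13087462580, S(21,16) = 809944464.

1204909218331, 149304004500, 13087462580, 809944464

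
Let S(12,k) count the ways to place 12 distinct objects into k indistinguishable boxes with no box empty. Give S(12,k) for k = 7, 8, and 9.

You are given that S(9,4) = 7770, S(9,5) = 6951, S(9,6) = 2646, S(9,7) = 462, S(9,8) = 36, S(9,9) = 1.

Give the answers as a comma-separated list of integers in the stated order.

@10  (10,5):6951·5+7770→42525, (10,6):2646·6+6951→22827, (10,7):462·7+2646→5880, (10,8):36·8+462→750, (10,9):1·9+36→45
@11  (11,6):22827·6+42525→179487, (11,7):5880·7+22827→63987, (11,8):750·8+5880→11880, (11,9):45·9+750→1155
@12  (12,7):63987·7+179487→627396, (12,8):11880·8+63987→159027, (12,9):1155·9+11880→22275
Read S(12,7) = 627396, S(12,8) = 159027, S(12,9) = 22275.

627396, 159027, 22275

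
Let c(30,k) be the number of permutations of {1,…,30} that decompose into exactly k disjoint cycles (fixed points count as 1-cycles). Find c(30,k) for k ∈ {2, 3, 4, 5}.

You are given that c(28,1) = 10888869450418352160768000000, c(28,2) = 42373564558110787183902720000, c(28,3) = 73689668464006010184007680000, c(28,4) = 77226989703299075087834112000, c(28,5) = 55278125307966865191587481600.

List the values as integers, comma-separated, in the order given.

35027999979859805266492784640000, 62262192842035613491057459200000, 66951000306085302338993639424000, 49361465831621147825759587123200

i=29: T(29,1)=0+28·10888869450418352160768000000=304888344611713860501504000000 | T(29,2)=10888869450418352160768000000+28·42373564558110787183902720000=1197348677077520393310044160000 | T(29,3)=42373564558110787183902720000+28·73689668464006010184007680000=2105684281550279072336117760000 | T(29,4)=73689668464006010184007680000+28·77226989703299075087834112000=2236045380156380112643362816000 | T(29,5)=77226989703299075087834112000+28·55278125307966865191587481600=1625014498326371300452283596800
i=30: T(30,2)=304888344611713860501504000000+29·1197348677077520393310044160000=35027999979859805266492784640000 | T(30,3)=1197348677077520393310044160000+29·2105684281550279072336117760000=62262192842035613491057459200000 | T(30,4)=2105684281550279072336117760000+29·2236045380156380112643362816000=66951000306085302338993639424000 | T(30,5)=2236045380156380112643362816000+29·1625014498326371300452283596800=49361465831621147825759587123200
Read c(30,2) = 35027999979859805266492784640000, c(30,3) = 62262192842035613491057459200000, c(30,4) = 66951000306085302338993639424000, c(30,5) = 49361465831621147825759587123200.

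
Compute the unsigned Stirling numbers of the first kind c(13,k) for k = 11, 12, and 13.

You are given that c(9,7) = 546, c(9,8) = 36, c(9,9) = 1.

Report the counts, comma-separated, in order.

i=10: T(10,8)=546+9·36=870 | T(10,9)=36+9·1=45 | T(10,10)=1+9·0=1
i=11: T(11,9)=870+10·45=1320 | T(11,10)=45+10·1=55 | T(11,11)=1+10·0=1
i=12: T(12,10)=1320+11·55=1925 | T(12,11)=55+11·1=66 | T(12,12)=1+11·0=1
i=13: T(13,11)=1925+12·66=2717 | T(13,12)=66+12·1=78 | T(13,13)=1+12·0=1
Read c(13,11) = 2717, c(13,12) = 78, c(13,13) = 1.

2717, 78, 1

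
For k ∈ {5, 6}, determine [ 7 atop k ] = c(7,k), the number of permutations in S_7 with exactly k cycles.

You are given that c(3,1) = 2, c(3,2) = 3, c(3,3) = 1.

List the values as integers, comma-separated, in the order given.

175, 21

@4  (4,2):3·3+2→11, (4,3):1·3+3→6, (4,4):0·3+1→1
@5  (5,3):6·4+11→35, (5,4):1·4+6→10, (5,5):0·4+1→1
@6  (6,4):10·5+35→85, (6,5):1·5+10→15, (6,6):0·5+1→1
@7  (7,5):15·6+85→175, (7,6):1·6+15→21
Read c(7,5) = 175, c(7,6) = 21.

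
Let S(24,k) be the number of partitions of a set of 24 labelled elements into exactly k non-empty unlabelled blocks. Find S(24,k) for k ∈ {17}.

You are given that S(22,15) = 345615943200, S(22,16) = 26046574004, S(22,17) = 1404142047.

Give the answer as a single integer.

1610949936915

i=23: T(23,16)=345615943200+16·26046574004=762361127264 | T(23,17)=26046574004+17·1404142047=49916988803
i=24: T(24,17)=762361127264+17·49916988803=1610949936915
Read S(24,17) = 1610949936915.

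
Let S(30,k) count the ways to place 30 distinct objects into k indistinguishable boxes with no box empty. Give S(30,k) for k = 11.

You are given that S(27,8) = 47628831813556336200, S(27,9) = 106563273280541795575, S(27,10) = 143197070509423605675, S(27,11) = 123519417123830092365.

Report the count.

[28] T[28,9]:9*106563273280541795575+47628831813556336200=1006698291338432496375 · T[28,10]:10*143197070509423605675+106563273280541795575=1538533978374777852325 · T[28,11]:11*123519417123830092365+143197070509423605675=1501910658871554621690
[29] T[29,10]:10*1538533978374777852325+1006698291338432496375=16392038075086211019625 · T[29,11]:11*1501910658871554621690+1538533978374777852325=18059551225961878690915
[30] T[30,11]:11*18059551225961878690915+16392038075086211019625=215047101560666876619690
Read S(30,11) = 215047101560666876619690.

215047101560666876619690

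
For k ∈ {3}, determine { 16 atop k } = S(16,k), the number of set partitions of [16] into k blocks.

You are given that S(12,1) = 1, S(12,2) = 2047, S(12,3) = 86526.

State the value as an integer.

@13  (13,1):1·1+0→1, (13,2):2047·2+1→4095, (13,3):86526·3+2047→261625
@14  (14,1):1·1+0→1, (14,2):4095·2+1→8191, (14,3):261625·3+4095→788970
@15  (15,2):8191·2+1→16383, (15,3):788970·3+8191→2375101
@16  (16,3):2375101·3+16383→7141686
Read S(16,3) = 7141686.

7141686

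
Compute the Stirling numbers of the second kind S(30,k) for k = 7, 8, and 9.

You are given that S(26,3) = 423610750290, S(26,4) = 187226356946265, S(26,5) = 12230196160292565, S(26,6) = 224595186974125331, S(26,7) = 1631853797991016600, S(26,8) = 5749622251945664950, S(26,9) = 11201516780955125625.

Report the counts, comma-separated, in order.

4168916722553086402080, 26383018684048108297800, 88300984248924568770870

@27  (27,4):187226356946265·4+423610750290→749329038535350, (27,5):12230196160292565·5+187226356946265→61338207158409090, (27,6):224595186974125331·6+12230196160292565→1359801318005044551, (27,7):1631853797991016600·7+224595186974125331→11647571772911241531, (27,8):5749622251945664950·8+1631853797991016600→47628831813556336200, (27,9):11201516780955125625·9+5749622251945664950→106563273280541795575
@28  (28,5):61338207158409090·5+749329038535350→307440364830580800, (28,6):1359801318005044551·6+61338207158409090→8220146115188676396, (28,7):11647571772911241531·7+1359801318005044551→82892803728383735268, (28,8):47628831813556336200·8+11647571772911241531→392678226281361931131, (28,9):106563273280541795575·9+47628831813556336200→1006698291338432496375
@29  (29,6):8220146115188676396·6+307440364830580800→49628317055962639176, (29,7):82892803728383735268·7+8220146115188676396→588469772213874823272, (29,8):392678226281361931131·8+82892803728383735268→3224318613979279184316, (29,9):1006698291338432496375·9+392678226281361931131→9452962848327254398506
@30  (30,7):588469772213874823272·7+49628317055962639176→4168916722553086402080, (30,8):3224318613979279184316·8+588469772213874823272→26383018684048108297800, (30,9):9452962848327254398506·9+3224318613979279184316→88300984248924568770870
Read S(30,7) = 4168916722553086402080, S(30,8) = 26383018684048108297800, S(30,9) = 88300984248924568770870.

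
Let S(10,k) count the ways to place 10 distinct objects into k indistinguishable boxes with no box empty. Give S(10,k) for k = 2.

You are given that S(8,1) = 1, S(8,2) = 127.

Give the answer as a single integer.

511

row 9: T[9][1]=1·1+0=1  T[9][2]=2·127+1=255
row 10: T[10][2]=2·255+1=511
Read S(10,2) = 511.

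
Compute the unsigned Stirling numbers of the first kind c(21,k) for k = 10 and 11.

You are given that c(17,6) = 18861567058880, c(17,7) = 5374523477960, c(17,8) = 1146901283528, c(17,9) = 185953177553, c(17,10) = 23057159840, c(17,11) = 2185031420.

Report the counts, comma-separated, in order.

[18] T[18,7]:17*5374523477960+18861567058880=110228466184200 · T[18,8]:17*1146901283528+5374523477960=24871845297936 · T[18,9]:17*185953177553+1146901283528=4308105301929 · T[18,10]:17*23057159840+185953177553=577924894833 · T[18,11]:17*2185031420+23057159840=60202693980
[19] T[19,8]:18*24871845297936+110228466184200=557921681547048 · T[19,9]:18*4308105301929+24871845297936=102417740732658 · T[19,10]:18*577924894833+4308105301929=14710753408923 · T[19,11]:18*60202693980+577924894833=1661573386473
[20] T[20,9]:19*102417740732658+557921681547048=2503858755467550 · T[20,10]:19*14710753408923+102417740732658=381922055502195 · T[20,11]:19*1661573386473+14710753408923=46280647751910
[21] T[21,10]:20*381922055502195+2503858755467550=10142299865511450 · T[21,11]:20*46280647751910+381922055502195=1307535010540395
Read c(21,10) = 10142299865511450, c(21,11) = 1307535010540395.

10142299865511450, 1307535010540395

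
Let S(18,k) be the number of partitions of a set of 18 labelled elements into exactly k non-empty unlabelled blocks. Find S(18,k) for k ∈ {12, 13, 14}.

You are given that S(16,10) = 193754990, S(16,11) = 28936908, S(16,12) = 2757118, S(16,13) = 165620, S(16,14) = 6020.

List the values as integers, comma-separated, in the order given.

1256328866, 125854638, 8408778

[17] T[17,11]:11*28936908+193754990=512060978 · T[17,12]:12*2757118+28936908=62022324 · T[17,13]:13*165620+2757118=4910178 · T[17,14]:14*6020+165620=249900
[18] T[18,12]:12*62022324+512060978=1256328866 · T[18,13]:13*4910178+62022324=125854638 · T[18,14]:14*249900+4910178=8408778
Read S(18,12) = 1256328866, S(18,13) = 125854638, S(18,14) = 8408778.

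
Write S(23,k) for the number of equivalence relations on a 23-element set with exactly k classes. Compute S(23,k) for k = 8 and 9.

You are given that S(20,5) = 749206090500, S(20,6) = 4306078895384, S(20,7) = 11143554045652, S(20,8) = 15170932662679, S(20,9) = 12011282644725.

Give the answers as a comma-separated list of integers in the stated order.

@21  (21,6):4306078895384·6+749206090500→26585679462804, (21,7):11143554045652·7+4306078895384→82310957214948, (21,8):15170932662679·8+11143554045652→132511015347084, (21,9):12011282644725·9+15170932662679→123272476465204
@22  (22,7):82310957214948·7+26585679462804→602762379967440, (22,8):132511015347084·8+82310957214948→1142399079991620, (22,9):123272476465204·9+132511015347084→1241963303533920
@23  (23,8):1142399079991620·8+602762379967440→9741955019900400, (23,9):1241963303533920·9+1142399079991620→12320068811796900
Read S(23,8) = 9741955019900400, S(23,9) = 12320068811796900.

9741955019900400, 12320068811796900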